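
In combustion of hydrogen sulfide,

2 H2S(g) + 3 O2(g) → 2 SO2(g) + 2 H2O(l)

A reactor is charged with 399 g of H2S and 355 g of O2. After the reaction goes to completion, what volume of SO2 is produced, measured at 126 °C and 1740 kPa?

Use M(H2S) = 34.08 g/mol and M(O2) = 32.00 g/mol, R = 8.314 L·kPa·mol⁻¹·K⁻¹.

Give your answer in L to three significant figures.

14.1 L

n(H2S) = 399 / 34.08 = 11.71 mol
n(O2) = 355 / 32.00 = 11.09 mol
For 11.71 mol H2S, stoichiometry requires (3/2) × 11.71 = 17.57 mol O2; 11.09 mol is available, so O2 is limiting.
n(SO2) = (2/3) × 11.09 = 7.393 mol
V(SO2) = nRT/P = 7.393 × 8.314 × 399.15 / 1740 = 14.10 L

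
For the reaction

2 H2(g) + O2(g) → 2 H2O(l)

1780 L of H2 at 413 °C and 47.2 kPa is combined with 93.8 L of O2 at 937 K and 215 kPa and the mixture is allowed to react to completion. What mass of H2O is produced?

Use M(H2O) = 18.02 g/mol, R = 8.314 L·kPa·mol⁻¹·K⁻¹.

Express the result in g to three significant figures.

93.3 g

n(H2) = PV/RT = (47.2 × 1780) / (8.314 × 686.15) = 14.73 mol
n(O2) = PV/RT = (215 × 93.8) / (8.314 × 937) = 2.589 mol
For 14.73 mol H2, stoichiometry requires (1/2) × 14.73 = 7.365 mol O2; 2.589 mol is available, so O2 is limiting.
n(H2O) = (2/1) × 2.589 = 5.178 mol
m(H2O) = 5.178 × 18.02 = 93.31 g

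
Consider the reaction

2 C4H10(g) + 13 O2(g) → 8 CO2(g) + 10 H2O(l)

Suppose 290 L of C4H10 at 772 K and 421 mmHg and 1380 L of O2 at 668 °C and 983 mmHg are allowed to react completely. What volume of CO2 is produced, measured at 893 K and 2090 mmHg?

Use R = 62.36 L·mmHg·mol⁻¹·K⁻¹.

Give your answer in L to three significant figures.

n(C4H10) = PV/RT = (421 × 290) / (62.36 × 772) = 2.536 mol
n(O2) = PV/RT = (983 × 1380) / (62.36 × 941.15) = 23.11 mol
For 2.536 mol C4H10, stoichiometry requires (13/2) × 2.536 = 16.48 mol O2; 23.11 mol is available, so C4H10 is limiting.
n(CO2) = (8/2) × 2.536 = 10.14 mol
V(CO2) = nRT/P = 10.14 × 62.36 × 893 / 2090 = 270.2 L

270 L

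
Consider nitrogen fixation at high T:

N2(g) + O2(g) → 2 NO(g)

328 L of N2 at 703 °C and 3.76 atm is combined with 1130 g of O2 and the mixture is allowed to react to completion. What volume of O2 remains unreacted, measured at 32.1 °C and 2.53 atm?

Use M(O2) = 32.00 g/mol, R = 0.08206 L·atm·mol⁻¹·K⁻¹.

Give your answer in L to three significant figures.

n(N2) = PV/RT = (3.76 × 328) / (0.08206 × 976.15) = 15.40 mol
n(O2) = 1130 / 32.00 = 35.31 mol
For 15.40 mol N2, stoichiometry requires (1/1) × 15.40 = 15.40 mol O2; 35.31 mol is available, so N2 is limiting.
n(O2) consumed = (1/1) × 15.40 = 15.40 mol; remaining = 35.31 − 15.40 = 19.91 mol
V(O2) = nRT/P = 19.91 × 0.08206 × 305.25 / 2.53 = 197.1 L

197 L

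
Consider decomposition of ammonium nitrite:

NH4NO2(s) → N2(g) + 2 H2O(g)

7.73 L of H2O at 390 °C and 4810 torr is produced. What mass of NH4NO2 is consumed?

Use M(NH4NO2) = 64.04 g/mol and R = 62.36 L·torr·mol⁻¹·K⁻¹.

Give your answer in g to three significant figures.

28.8 g

n(H2O) = PV/RT = (4810 × 7.73) / (62.36 × 663.15) = 0.8991 mol
n(NH4NO2) = (1/2) × 0.8991 = 0.4496 mol
m(NH4NO2) = 0.4496 × 64.04 = 28.79 g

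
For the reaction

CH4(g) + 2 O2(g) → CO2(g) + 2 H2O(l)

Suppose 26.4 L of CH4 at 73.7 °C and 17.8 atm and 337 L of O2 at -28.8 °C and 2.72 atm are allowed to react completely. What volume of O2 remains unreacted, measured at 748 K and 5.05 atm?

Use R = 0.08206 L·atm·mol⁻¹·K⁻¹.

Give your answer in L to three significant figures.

154 L

n(CH4) = PV/RT = (17.8 × 26.4) / (0.08206 × 346.85) = 16.51 mol
n(O2) = PV/RT = (2.72 × 337) / (0.08206 × 244.35) = 45.71 mol
For 16.51 mol CH4, stoichiometry requires (2/1) × 16.51 = 33.02 mol O2; 45.71 mol is available, so CH4 is limiting.
n(O2) consumed = (2/1) × 16.51 = 33.02 mol; remaining = 45.71 − 33.02 = 12.69 mol
V(O2) = nRT/P = 12.69 × 0.08206 × 748 / 5.05 = 154.2 L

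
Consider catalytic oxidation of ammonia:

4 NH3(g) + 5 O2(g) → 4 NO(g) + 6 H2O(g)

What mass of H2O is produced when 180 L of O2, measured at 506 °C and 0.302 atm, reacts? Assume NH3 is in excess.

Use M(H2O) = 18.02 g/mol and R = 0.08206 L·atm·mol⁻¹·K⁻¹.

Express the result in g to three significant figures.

18.4 g

n(O2) = PV/RT = (0.302 × 180) / (0.08206 × 779.15) = 0.8502 mol
n(H2O) = (6/5) × 0.8502 = 1.020 mol
m(H2O) = 1.020 × 18.02 = 18.38 g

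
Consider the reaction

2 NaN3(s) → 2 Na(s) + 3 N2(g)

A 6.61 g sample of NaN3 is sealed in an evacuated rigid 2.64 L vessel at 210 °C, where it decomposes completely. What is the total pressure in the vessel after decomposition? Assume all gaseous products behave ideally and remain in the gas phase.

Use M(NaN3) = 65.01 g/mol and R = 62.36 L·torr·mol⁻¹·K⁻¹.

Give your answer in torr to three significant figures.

1740 torr

n(NaN3) = 6.61 / 65.01 = 0.1017 mol
n(gas produced) = (3/2) × 0.1017 = 0.1525 mol
P = nRT/V = 0.1525 × 62.36 × 483.15 / 2.64 = 1740 torr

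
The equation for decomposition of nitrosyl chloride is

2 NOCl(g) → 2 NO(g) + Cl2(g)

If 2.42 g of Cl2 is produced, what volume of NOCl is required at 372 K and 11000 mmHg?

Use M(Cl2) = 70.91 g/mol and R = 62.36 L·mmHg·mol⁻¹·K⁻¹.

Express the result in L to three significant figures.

0.144 L

n(Cl2) = 2.420 / 70.91 = 0.03413 mol
n(NOCl) = (2/1) × 0.03413 = 0.06826 mol
V = nRT/P = 0.06826 × 62.36 × 372 / 11000 = 0.1440 L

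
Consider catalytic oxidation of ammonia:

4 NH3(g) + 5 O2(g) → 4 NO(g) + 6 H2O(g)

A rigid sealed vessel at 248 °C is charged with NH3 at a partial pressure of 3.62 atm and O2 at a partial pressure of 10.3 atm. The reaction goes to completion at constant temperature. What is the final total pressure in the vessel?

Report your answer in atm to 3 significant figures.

14.8 atm

At constant V, partial pressures at 248 °C are proportional to moles, so apply stoichiometry directly to pressures.
P(O2) required for 3.62 atm of NH3 = (5/4) × 3.62 = 4.525 atm; available 10.3 atm, so NH3 is limiting.
P(O2) remaining = 10.3 − (5/4) × 3.62 = 5.775 atm
P(gaseous products) = (4+6)/4 × 3.62 = 9.050 atm
P_total at 248 °C = 5.775 + 9.050 = 14.83 atm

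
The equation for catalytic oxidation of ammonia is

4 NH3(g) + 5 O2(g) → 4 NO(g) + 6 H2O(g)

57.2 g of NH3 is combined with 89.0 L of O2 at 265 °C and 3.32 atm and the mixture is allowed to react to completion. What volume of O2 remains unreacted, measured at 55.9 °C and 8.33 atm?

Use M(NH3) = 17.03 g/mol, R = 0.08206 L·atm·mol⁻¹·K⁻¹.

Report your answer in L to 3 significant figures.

8.08 L

n(NH3) = 57.2 / 17.03 = 3.359 mol
n(O2) = PV/RT = (3.32 × 89.0) / (0.08206 × 538.15) = 6.691 mol
For 3.359 mol NH3, stoichiometry requires (5/4) × 3.359 = 4.199 mol O2; 6.691 mol is available, so NH3 is limiting.
n(O2) consumed = (5/4) × 3.359 = 4.199 mol; remaining = 6.691 − 4.199 = 2.492 mol
V(O2) = nRT/P = 2.492 × 0.08206 × 329.05 / 8.33 = 8.078 L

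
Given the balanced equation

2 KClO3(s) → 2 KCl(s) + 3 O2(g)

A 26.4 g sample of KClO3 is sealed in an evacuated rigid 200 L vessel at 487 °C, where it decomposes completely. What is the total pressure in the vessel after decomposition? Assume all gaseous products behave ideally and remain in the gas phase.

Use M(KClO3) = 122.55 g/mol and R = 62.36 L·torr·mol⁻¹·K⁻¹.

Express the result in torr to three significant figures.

76.6 torr

n(KClO3) = 26.4 / 122.55 = 0.2154 mol
n(gas produced) = (3/2) × 0.2154 = 0.3231 mol
P = nRT/V = 0.3231 × 62.36 × 760.15 / 200 = 76.58 torr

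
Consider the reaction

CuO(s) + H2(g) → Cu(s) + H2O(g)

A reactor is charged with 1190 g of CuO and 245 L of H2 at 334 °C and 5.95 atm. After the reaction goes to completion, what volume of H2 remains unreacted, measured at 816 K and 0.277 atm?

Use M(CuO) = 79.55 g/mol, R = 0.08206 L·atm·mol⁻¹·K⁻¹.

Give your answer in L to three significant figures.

n(CuO) = 1190 / 79.55 = 14.96 mol
n(H2) = PV/RT = (5.95 × 245) / (0.08206 × 607.15) = 29.26 mol
For 14.96 mol CuO, stoichiometry requires (1/1) × 14.96 = 14.96 mol H2; 29.26 mol is available, so CuO is limiting.
n(H2) consumed = (1/1) × 14.96 = 14.96 mol; remaining = 29.26 − 14.96 = 14.30 mol
V(H2) = nRT/P = 14.30 × 0.08206 × 816 / 0.277 = 3457 L

3460 L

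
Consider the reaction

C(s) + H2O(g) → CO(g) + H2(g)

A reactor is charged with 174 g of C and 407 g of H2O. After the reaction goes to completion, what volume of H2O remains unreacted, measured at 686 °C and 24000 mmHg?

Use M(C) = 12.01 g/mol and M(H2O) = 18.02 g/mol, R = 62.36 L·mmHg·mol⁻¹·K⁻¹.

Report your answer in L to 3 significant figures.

20.2 L

n(C) = 174 / 12.01 = 14.49 mol
n(H2O) = 407 / 18.02 = 22.59 mol
For 14.49 mol C, stoichiometry requires (1/1) × 14.49 = 14.49 mol H2O; 22.59 mol is available, so C is limiting.
n(H2O) consumed = (1/1) × 14.49 = 14.49 mol; remaining = 22.59 − 14.49 = 8.100 mol
V(H2O) = nRT/P = 8.100 × 62.36 × 959.15 / 24000 = 20.19 L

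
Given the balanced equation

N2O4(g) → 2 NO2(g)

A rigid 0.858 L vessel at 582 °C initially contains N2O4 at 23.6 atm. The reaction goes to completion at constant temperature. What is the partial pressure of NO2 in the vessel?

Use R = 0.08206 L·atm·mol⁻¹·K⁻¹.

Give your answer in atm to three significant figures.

n(N2O4)₀ = PV/RT = (23.6 × 0.858) / (0.08206 × 855.15) = 0.2886 mol
n(NO2) = (2/1) × 0.2886 = 0.5772 mol
P(NO2) = nRT/V = 0.5772 × 0.08206 × 855.15 / 0.858 = 47.21 atm

47.2 atm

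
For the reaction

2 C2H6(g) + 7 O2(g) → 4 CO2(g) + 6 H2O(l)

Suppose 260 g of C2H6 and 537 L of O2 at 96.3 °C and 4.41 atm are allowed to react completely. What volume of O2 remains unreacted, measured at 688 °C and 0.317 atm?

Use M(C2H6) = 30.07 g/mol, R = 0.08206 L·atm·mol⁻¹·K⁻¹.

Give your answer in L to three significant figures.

11900 L

n(C2H6) = 260 / 30.07 = 8.646 mol
n(O2) = PV/RT = (4.41 × 537) / (0.08206 × 369.45) = 78.11 mol
For 8.646 mol C2H6, stoichiometry requires (7/2) × 8.646 = 30.26 mol O2; 78.11 mol is available, so C2H6 is limiting.
n(O2) consumed = (7/2) × 8.646 = 30.26 mol; remaining = 78.11 − 30.26 = 47.85 mol
V(O2) = nRT/P = 47.85 × 0.08206 × 961.15 / 0.317 = 11910 L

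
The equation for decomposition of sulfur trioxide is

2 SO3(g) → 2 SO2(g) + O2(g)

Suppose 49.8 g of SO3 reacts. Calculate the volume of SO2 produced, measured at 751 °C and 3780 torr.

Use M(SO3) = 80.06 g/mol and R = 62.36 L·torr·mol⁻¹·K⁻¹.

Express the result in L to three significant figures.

10.5 L

n(SO3) = 49.80 / 80.06 = 0.6220 mol
n(SO2) = (2/2) × 0.6220 = 0.6220 mol
V = nRT/P = 0.6220 × 62.36 × 1024.15 / 3780 = 10.51 L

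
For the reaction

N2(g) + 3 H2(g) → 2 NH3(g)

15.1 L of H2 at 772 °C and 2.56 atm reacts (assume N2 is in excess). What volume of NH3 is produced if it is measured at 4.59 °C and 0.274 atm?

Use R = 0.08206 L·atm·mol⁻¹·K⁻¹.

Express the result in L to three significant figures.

25.0 L

n(H2) = PV/RT = (2.56 × 15.1) / (0.08206 × 1045.15) = 0.4507 mol
n(NH3) = (2/3) × 0.4507 = 0.3005 mol
V = nRT/P = 0.3005 × 0.08206 × 277.74 / 0.274 = 25.00 L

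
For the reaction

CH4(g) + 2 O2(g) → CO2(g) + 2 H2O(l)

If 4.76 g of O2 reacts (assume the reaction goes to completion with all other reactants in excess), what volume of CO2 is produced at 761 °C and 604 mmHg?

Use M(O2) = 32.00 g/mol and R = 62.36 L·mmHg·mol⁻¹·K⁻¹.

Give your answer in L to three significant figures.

7.94 L

n(O2) = 4.760 / 32.00 = 0.1487 mol
n(CO2) = (1/2) × 0.1487 = 0.07435 mol
V = nRT/P = 0.07435 × 62.36 × 1034.15 / 604 = 7.938 L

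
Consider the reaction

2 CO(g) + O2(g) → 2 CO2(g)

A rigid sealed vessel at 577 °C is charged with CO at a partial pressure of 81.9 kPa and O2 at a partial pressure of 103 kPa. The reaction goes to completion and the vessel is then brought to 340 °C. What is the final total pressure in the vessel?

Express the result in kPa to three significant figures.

104 kPa

At constant V, partial pressures at 577 °C are proportional to moles, so apply stoichiometry directly to pressures.
P(O2) required for 81.9 kPa of CO = (1/2) × 81.9 = 40.95 kPa; available 103 kPa, so CO is limiting.
P(O2) remaining = 103 − (1/2) × 81.9 = 62.05 kPa
P(gaseous products) = (2)/2 × 81.9 = 81.90 kPa
P_total at 577 °C = 62.05 + 81.90 = 143.9 kPa
Scaling to 340 °C: P = 143.9 × 613.15/850.15 = 103.8 kPa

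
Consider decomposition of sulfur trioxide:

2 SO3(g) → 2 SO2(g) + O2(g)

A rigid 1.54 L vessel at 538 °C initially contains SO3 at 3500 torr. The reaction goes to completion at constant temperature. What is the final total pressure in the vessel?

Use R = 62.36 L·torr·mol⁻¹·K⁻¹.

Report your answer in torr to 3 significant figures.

5250 torr

At constant T and V, P ∝ n(gas): 2 mol gas → 3 mol gas.
P_final = (3/2) × 3500 = 5250 torr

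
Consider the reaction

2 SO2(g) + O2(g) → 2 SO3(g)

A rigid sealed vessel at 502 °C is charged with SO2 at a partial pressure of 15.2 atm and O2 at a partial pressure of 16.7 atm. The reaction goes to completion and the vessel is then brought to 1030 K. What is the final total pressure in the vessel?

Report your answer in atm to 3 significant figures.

Because the vessel is rigid and T is held at 502 °C, work the stoichiometry in partial pressures (P_i = n_iRT/V).
P(O2) required for 15.2 atm of SO2 = (1/2) × 15.2 = 7.600 atm; available 16.7 atm, so SO2 is limiting.
P(O2) remaining = 16.7 − (1/2) × 15.2 = 9.100 atm
P(gaseous products) = (2)/2 × 15.2 = 15.20 atm
P_total at 502 °C = 9.100 + 15.20 = 24.30 atm
Scaling to 1030 K: P = 24.30 × 1030/775.15 = 32.29 atm

32.3 atm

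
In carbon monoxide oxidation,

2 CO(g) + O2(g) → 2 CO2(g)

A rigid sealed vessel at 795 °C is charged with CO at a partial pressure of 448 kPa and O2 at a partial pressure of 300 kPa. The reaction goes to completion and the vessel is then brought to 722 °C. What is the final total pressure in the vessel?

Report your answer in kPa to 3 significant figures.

Because the vessel is rigid and T is held at 795 °C, work the stoichiometry in partial pressures (P_i = n_iRT/V).
P(O2) required for 448 kPa of CO = (1/2) × 448 = 224.0 kPa; available 300 kPa, so CO is limiting.
P(O2) remaining = 300 − (1/2) × 448 = 76.00 kPa
P(gaseous products) = (2)/2 × 448 = 448.0 kPa
P_total at 795 °C = 76.00 + 448.0 = 524.0 kPa
Scaling to 722 °C: P = 524.0 × 995.15/1068.15 = 488.2 kPa

488 kPa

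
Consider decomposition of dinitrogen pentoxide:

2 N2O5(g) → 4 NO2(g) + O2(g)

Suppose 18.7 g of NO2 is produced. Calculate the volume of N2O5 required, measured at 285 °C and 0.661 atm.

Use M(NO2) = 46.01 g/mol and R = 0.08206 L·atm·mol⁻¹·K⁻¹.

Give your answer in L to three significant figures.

n(NO2) = 18.70 / 46.01 = 0.4064 mol
n(N2O5) = (2/4) × 0.4064 = 0.2032 mol
V = nRT/P = 0.2032 × 0.08206 × 558.15 / 0.661 = 14.08 L

14.1 L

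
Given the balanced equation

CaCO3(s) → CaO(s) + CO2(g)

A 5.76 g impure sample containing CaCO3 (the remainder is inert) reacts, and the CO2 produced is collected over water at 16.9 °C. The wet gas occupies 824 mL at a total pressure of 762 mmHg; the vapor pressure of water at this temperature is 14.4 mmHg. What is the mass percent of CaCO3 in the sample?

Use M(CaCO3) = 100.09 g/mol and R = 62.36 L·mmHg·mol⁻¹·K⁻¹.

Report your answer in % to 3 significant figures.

P(CO2) = 762 − 14.4 = 747.6 mmHg
n(CO2) = PV/RT = (747.6 × 0.8240) / (62.36 × 290.05) = 0.03406 mol
n(CaCO3) = (1/1) × 0.03406 = 0.03406 mol
m(CaCO3) = 0.03406 × 100.09 = 3.409 g
%CaCO3 = 3.409 / 5.76 × 100 = 59.18%

59.2 %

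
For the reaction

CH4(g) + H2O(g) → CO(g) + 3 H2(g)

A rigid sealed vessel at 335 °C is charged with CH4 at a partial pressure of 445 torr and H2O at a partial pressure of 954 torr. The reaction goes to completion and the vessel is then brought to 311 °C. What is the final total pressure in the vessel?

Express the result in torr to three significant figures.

With V and T fixed, P_i ∝ n_i, so the mole ratios apply directly to partial pressures at 335 °C.
P(H2O) required for 445 torr of CH4 = (1/1) × 445 = 445.0 torr; available 954 torr, so CH4 is limiting.
P(H2O) remaining = 954 − (1/1) × 445 = 509.0 torr
P(gaseous products) = (1+3)/1 × 445 = 1780 torr
P_total at 335 °C = 509.0 + 1780 = 2289 torr
Scaling to 311 °C: P = 2289 × 584.15/608.15 = 2199 torr

2200 torr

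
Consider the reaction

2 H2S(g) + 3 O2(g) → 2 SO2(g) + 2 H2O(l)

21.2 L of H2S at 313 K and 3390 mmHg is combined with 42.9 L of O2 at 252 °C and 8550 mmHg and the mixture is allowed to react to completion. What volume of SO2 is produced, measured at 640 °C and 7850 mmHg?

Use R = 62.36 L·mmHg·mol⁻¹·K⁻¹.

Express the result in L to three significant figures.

n(H2S) = PV/RT = (3390 × 21.2) / (62.36 × 313) = 3.682 mol
n(O2) = PV/RT = (8550 × 42.9) / (62.36 × 525.15) = 11.20 mol
For 3.682 mol H2S, stoichiometry requires (3/2) × 3.682 = 5.523 mol O2; 11.20 mol is available, so H2S is limiting.
n(SO2) = (2/2) × 3.682 = 3.682 mol
V(SO2) = nRT/P = 3.682 × 62.36 × 913.15 / 7850 = 26.71 L

26.7 L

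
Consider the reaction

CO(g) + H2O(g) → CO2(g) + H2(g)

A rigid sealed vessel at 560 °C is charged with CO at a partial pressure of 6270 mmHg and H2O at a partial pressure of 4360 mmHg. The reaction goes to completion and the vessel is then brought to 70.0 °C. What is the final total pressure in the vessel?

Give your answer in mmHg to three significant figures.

4380 mmHg

At constant V, partial pressures at 560 °C are proportional to moles, so apply stoichiometry directly to pressures.
P(H2O) required for 6270 mmHg of CO = (1/1) × 6270 = 6270 mmHg; available 4360 mmHg, so H2O is limiting.
P(CO) remaining = 6270 − (1/1) × 4360 = 1910 mmHg
P(gaseous products) = (1+1)/1 × 4360 = 8720 mmHg
P_total at 560 °C = 1910 + 8720 = 10630 mmHg
Scaling to 70.0 °C: P = 10630 × 343.15/833.15 = 4378 mmHg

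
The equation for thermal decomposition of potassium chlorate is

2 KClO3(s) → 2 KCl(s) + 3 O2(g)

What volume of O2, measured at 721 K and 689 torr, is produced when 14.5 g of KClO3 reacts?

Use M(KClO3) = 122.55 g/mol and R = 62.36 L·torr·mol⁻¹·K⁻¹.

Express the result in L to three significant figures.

n(KClO3) = 14.50 / 122.55 = 0.1183 mol
n(O2) = (3/2) × 0.1183 = 0.1774 mol
V = nRT/P = 0.1774 × 62.36 × 721 / 689 = 11.58 L

11.6 L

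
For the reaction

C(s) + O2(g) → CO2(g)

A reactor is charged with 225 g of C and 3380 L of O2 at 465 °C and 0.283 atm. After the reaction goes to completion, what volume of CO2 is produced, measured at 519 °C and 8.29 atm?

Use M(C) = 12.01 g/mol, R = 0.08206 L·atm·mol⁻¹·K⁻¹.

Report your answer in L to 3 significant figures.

n(C) = 225 / 12.01 = 18.73 mol
n(O2) = PV/RT = (0.283 × 3380) / (0.08206 × 738.15) = 15.79 mol
For 18.73 mol C, stoichiometry requires (1/1) × 18.73 = 18.73 mol O2; 15.79 mol is available, so O2 is limiting.
n(CO2) = (1/1) × 15.79 = 15.79 mol
V(CO2) = nRT/P = 15.79 × 0.08206 × 792.15 / 8.29 = 123.8 L

124 L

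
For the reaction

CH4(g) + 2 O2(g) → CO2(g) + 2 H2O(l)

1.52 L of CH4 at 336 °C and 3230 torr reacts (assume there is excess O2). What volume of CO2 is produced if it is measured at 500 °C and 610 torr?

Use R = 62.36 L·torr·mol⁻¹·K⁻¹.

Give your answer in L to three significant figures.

10.2 L

n(CH4) = PV/RT = (3230 × 1.52) / (62.36 × 609.15) = 0.1292 mol
n(CO2) = (1/1) × 0.1292 = 0.1292 mol
V = nRT/P = 0.1292 × 62.36 × 773.15 / 610 = 10.21 L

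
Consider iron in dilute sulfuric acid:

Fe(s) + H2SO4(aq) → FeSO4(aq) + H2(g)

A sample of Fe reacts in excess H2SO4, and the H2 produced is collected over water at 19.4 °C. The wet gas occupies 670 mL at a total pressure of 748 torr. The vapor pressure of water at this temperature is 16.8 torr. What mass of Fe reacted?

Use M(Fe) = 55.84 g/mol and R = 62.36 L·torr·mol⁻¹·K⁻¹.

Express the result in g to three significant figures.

P(H2) = 748 − 16.8 = 731.2 torr
n(H2) = PV/RT = (731.2 × 0.6700) / (62.36 × 292.55) = 0.02685 mol
n(Fe) = (1/1) × 0.02685 = 0.02685 mol
m(Fe) = 0.02685 × 55.84 = 1.499 g

1.50 g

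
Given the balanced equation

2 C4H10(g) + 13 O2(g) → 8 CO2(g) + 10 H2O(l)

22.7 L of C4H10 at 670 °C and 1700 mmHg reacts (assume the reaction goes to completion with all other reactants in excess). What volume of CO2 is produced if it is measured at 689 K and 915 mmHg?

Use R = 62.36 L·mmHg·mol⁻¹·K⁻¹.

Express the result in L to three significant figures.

n(C4H10) = PV/RT = (1700 × 22.7) / (62.36 × 943.15) = 0.6561 mol
n(CO2) = (8/2) × 0.6561 = 2.624 mol
V = nRT/P = 2.624 × 62.36 × 689 / 915 = 123.2 L

123 L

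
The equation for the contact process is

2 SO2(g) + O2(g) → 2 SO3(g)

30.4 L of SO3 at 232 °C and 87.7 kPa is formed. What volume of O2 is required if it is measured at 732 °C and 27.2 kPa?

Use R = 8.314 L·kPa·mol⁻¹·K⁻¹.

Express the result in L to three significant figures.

97.5 L

n(SO3) = PV/RT = (87.7 × 30.4) / (8.314 × 505.15) = 0.6348 mol
n(O2) = (1/2) × 0.6348 = 0.3174 mol
V = nRT/P = 0.3174 × 8.314 × 1005.15 / 27.2 = 97.52 L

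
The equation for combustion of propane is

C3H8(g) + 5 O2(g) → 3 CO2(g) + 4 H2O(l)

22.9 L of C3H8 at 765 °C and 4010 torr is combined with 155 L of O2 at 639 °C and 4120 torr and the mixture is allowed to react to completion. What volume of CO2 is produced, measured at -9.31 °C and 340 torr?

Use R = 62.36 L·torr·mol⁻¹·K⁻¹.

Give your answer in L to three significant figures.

n(C3H8) = PV/RT = (4010 × 22.9) / (62.36 × 1038.15) = 1.418 mol
n(O2) = PV/RT = (4120 × 155) / (62.36 × 912.15) = 11.23 mol
For 1.418 mol C3H8, stoichiometry requires (5/1) × 1.418 = 7.090 mol O2; 11.23 mol is available, so C3H8 is limiting.
n(CO2) = (3/1) × 1.418 = 4.254 mol
V(CO2) = nRT/P = 4.254 × 62.36 × 263.84 / 340 = 205.9 L

206 L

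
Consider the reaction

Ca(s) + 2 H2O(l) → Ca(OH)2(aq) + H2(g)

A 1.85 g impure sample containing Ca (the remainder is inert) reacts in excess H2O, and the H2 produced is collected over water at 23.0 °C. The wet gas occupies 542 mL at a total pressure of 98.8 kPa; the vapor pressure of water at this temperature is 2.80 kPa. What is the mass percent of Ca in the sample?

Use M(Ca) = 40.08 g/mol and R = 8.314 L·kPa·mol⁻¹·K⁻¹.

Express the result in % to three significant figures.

45.8 %

P(H2) = 98.8 − 2.80 = 96.00 kPa
n(H2) = PV/RT = (96.00 × 0.5420) / (8.314 × 296.15) = 0.02113 mol
n(Ca) = (1/1) × 0.02113 = 0.02113 mol
m(Ca) = 0.02113 × 40.08 = 0.8469 g
%Ca = 0.8469 / 1.85 × 100 = 45.78%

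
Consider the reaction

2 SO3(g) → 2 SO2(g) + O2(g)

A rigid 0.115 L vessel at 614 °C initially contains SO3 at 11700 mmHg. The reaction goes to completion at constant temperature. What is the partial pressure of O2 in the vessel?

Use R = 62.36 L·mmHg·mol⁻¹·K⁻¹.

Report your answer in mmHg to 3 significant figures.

n(SO3)₀ = PV/RT = (11700 × 0.115) / (62.36 × 887.15) = 0.02432 mol
n(O2) = (1/2) × 0.02432 = 0.01216 mol
P(O2) = nRT/V = 0.01216 × 62.36 × 887.15 / 0.115 = 5850 mmHg

5850 mmHg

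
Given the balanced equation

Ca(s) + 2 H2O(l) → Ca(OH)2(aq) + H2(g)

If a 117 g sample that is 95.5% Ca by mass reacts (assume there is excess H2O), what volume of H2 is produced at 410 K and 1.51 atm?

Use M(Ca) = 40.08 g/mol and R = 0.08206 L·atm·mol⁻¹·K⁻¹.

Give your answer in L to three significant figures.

mass of Ca = 117 × 95.5/100 = 111.7 g
n(Ca) = 111.7 / 40.08 = 2.787 mol
n(H2) = (1/1) × 2.787 = 2.787 mol
V = nRT/P = 2.787 × 0.08206 × 410 / 1.51 = 62.10 L

62.1 L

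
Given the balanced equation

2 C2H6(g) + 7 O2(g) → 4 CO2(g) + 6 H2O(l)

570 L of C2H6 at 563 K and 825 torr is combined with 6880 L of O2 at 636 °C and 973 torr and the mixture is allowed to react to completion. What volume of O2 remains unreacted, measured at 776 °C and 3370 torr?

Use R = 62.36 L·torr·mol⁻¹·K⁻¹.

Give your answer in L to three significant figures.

1380 L

n(C2H6) = PV/RT = (825 × 570) / (62.36 × 563) = 13.39 mol
n(O2) = PV/RT = (973 × 6880) / (62.36 × 909.15) = 118.1 mol
For 13.39 mol C2H6, stoichiometry requires (7/2) × 13.39 = 46.87 mol O2; 118.1 mol is available, so C2H6 is limiting.
n(O2) consumed = (7/2) × 13.39 = 46.87 mol; remaining = 118.1 − 46.87 = 71.23 mol
V(O2) = nRT/P = 71.23 × 62.36 × 1049.15 / 3370 = 1383 L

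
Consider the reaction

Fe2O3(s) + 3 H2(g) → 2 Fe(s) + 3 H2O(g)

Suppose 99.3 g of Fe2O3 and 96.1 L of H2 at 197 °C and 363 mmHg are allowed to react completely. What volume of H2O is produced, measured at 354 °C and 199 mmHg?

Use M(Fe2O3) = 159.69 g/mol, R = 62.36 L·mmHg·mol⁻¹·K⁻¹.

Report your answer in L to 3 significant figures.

n(Fe2O3) = 99.3 / 159.69 = 0.6218 mol
n(H2) = PV/RT = (363 × 96.1) / (62.36 × 470.15) = 1.190 mol
For 0.6218 mol Fe2O3, stoichiometry requires (3/1) × 0.6218 = 1.865 mol H2; 1.190 mol is available, so H2 is limiting.
n(H2O) = (3/3) × 1.190 = 1.190 mol
V(H2O) = nRT/P = 1.190 × 62.36 × 627.15 / 199 = 233.9 L

234 L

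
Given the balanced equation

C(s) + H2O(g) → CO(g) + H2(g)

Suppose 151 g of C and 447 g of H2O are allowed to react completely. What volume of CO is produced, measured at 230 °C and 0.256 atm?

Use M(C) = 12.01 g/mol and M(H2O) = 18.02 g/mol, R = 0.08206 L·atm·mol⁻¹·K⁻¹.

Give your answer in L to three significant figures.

2030 L

n(C) = 151 / 12.01 = 12.57 mol
n(H2O) = 447 / 18.02 = 24.81 mol
For 12.57 mol C, stoichiometry requires (1/1) × 12.57 = 12.57 mol H2O; 24.81 mol is available, so C is limiting.
n(CO) = (1/1) × 12.57 = 12.57 mol
V(CO) = nRT/P = 12.57 × 0.08206 × 503.15 / 0.256 = 2027 L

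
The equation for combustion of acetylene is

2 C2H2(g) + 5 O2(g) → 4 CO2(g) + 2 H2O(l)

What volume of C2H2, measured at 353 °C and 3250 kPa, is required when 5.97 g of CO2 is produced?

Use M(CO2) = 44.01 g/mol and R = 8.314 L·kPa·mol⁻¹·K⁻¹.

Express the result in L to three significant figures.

0.109 L

n(CO2) = 5.970 / 44.01 = 0.1357 mol
n(C2H2) = (2/4) × 0.1357 = 0.06785 mol
V = nRT/P = 0.06785 × 8.314 × 626.15 / 3250 = 0.1087 L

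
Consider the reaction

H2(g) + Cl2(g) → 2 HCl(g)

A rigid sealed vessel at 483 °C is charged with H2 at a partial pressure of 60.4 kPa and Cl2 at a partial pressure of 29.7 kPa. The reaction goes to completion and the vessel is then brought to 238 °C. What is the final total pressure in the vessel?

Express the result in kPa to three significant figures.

With V and T fixed, P_i ∝ n_i, so the mole ratios apply directly to partial pressures at 483 °C.
P(Cl2) required for 60.4 kPa of H2 = (1/1) × 60.4 = 60.40 kPa; available 29.7 kPa, so Cl2 is limiting.
P(H2) remaining = 60.4 − (1/1) × 29.7 = 30.70 kPa
P(gaseous products) = (2)/1 × 29.7 = 59.40 kPa
P_total at 483 °C = 30.70 + 59.40 = 90.10 kPa
Scaling to 238 °C: P = 90.10 × 511.15/756.15 = 60.91 kPa

60.9 kPa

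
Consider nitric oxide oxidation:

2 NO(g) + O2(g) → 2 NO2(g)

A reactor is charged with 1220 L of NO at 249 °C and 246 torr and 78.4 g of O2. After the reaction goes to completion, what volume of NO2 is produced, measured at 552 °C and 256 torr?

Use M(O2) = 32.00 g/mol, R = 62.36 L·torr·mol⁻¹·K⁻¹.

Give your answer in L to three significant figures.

n(NO) = PV/RT = (246 × 1220) / (62.36 × 522.15) = 9.217 mol
n(O2) = 78.4 / 32.00 = 2.450 mol
For 9.217 mol NO, stoichiometry requires (1/2) × 9.217 = 4.609 mol O2; 2.450 mol is available, so O2 is limiting.
n(NO2) = (2/1) × 2.450 = 4.900 mol
V(NO2) = nRT/P = 4.900 × 62.36 × 825.15 / 256 = 984.9 L

985 L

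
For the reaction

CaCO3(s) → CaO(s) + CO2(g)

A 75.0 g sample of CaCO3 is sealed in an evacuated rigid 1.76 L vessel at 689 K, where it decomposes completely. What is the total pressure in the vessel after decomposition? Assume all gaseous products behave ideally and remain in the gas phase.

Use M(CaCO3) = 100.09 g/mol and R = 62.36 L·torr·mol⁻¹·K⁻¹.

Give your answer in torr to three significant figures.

18300 torr

n(CaCO3) = 75.0 / 100.09 = 0.7493 mol
n(gas produced) = (1/1) × 0.7493 = 0.7493 mol
P = nRT/V = 0.7493 × 62.36 × 689 / 1.76 = 18290 torr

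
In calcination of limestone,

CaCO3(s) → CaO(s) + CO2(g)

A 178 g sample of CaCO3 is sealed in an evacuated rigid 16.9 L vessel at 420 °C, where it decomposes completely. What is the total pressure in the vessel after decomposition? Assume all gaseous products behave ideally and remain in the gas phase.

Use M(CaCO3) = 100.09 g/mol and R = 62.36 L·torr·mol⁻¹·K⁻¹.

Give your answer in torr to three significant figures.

n(CaCO3) = 178 / 100.09 = 1.778 mol
n(gas produced) = (1/1) × 1.778 = 1.778 mol
P = nRT/V = 1.778 × 62.36 × 693.15 / 16.9 = 4548 torr

4550 torr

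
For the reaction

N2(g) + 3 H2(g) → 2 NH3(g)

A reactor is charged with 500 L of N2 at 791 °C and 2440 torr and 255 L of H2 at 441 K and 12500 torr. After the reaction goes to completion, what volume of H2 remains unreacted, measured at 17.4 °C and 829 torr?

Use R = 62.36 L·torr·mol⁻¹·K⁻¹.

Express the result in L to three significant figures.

1330 L

n(N2) = PV/RT = (2440 × 500) / (62.36 × 1064.15) = 18.38 mol
n(H2) = PV/RT = (12500 × 255) / (62.36 × 441) = 115.9 mol
For 18.38 mol N2, stoichiometry requires (3/1) × 18.38 = 55.14 mol H2; 115.9 mol is available, so N2 is limiting.
n(H2) consumed = (3/1) × 18.38 = 55.14 mol; remaining = 115.9 − 55.14 = 60.76 mol
V(H2) = nRT/P = 60.76 × 62.36 × 290.55 / 829 = 1328 L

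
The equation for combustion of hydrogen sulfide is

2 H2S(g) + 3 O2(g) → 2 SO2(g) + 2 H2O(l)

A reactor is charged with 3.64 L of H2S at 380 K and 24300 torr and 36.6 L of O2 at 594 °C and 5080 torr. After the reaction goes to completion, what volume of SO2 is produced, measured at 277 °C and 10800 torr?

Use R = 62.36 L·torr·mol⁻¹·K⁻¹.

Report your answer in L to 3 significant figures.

7.28 L

n(H2S) = PV/RT = (24300 × 3.64) / (62.36 × 380) = 3.733 mol
n(O2) = PV/RT = (5080 × 36.6) / (62.36 × 867.15) = 3.438 mol
For 3.733 mol H2S, stoichiometry requires (3/2) × 3.733 = 5.599 mol O2; 3.438 mol is available, so O2 is limiting.
n(SO2) = (2/3) × 3.438 = 2.292 mol
V(SO2) = nRT/P = 2.292 × 62.36 × 550.15 / 10800 = 7.281 L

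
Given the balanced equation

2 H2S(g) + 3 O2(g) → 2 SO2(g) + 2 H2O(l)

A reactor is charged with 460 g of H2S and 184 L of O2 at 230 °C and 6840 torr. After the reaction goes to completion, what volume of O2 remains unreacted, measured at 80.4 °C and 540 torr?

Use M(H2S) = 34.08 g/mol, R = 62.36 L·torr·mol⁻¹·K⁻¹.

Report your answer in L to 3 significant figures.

811 L

n(H2S) = 460 / 34.08 = 13.50 mol
n(O2) = PV/RT = (6840 × 184) / (62.36 × 503.15) = 40.11 mol
For 13.50 mol H2S, stoichiometry requires (3/2) × 13.50 = 20.25 mol O2; 40.11 mol is available, so H2S is limiting.
n(O2) consumed = (3/2) × 13.50 = 20.25 mol; remaining = 40.11 − 20.25 = 19.86 mol
V(O2) = nRT/P = 19.86 × 62.36 × 353.55 / 540 = 810.9 L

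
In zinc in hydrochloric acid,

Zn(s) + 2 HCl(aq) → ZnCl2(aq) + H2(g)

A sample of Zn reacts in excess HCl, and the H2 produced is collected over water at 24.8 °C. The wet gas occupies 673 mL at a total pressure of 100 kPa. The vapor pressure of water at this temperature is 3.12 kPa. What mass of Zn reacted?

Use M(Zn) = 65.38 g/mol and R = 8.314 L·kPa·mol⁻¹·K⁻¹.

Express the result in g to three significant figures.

1.72 g

P(H2) = 100 − 3.12 = 96.88 kPa
n(H2) = PV/RT = (96.88 × 0.6730) / (8.314 × 297.95) = 0.02632 mol
n(Zn) = (1/1) × 0.02632 = 0.02632 mol
m(Zn) = 0.02632 × 65.38 = 1.721 g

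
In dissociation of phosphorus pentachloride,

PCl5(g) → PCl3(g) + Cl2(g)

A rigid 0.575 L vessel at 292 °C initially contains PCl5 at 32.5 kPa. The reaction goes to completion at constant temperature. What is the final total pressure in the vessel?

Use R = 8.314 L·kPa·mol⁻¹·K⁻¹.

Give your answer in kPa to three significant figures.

Rigid vessel, constant T ⇒ P scales with total gas moles (1 → 2).
P_final = (2/1) × 32.5 = 65.00 kPa

65.0 kPa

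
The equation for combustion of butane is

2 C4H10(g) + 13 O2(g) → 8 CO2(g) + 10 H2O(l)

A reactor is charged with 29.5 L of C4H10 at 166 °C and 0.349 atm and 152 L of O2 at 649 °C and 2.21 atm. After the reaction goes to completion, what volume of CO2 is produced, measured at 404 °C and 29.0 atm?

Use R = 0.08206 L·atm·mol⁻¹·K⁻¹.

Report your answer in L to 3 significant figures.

2.19 L

n(C4H10) = PV/RT = (0.349 × 29.5) / (0.08206 × 439.15) = 0.2857 mol
n(O2) = PV/RT = (2.21 × 152) / (0.08206 × 922.15) = 4.439 mol
For 0.2857 mol C4H10, stoichiometry requires (13/2) × 0.2857 = 1.857 mol O2; 4.439 mol is available, so C4H10 is limiting.
n(CO2) = (8/2) × 0.2857 = 1.143 mol
V(CO2) = nRT/P = 1.143 × 0.08206 × 677.15 / 29.0 = 2.190 L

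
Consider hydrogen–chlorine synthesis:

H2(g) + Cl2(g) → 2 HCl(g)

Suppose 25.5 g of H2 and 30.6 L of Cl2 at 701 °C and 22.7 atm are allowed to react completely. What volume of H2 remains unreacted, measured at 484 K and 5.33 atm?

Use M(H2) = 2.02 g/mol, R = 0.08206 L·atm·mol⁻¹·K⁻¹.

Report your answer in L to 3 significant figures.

29.3 L

n(H2) = 25.5 / 2.02 = 12.62 mol
n(Cl2) = PV/RT = (22.7 × 30.6) / (0.08206 × 974.15) = 8.689 mol
For 12.62 mol H2, stoichiometry requires (1/1) × 12.62 = 12.62 mol Cl2; 8.689 mol is available, so Cl2 is limiting.
n(H2) consumed = (1/1) × 8.689 = 8.689 mol; remaining = 12.62 − 8.689 = 3.931 mol
V(H2) = nRT/P = 3.931 × 0.08206 × 484 / 5.33 = 29.29 L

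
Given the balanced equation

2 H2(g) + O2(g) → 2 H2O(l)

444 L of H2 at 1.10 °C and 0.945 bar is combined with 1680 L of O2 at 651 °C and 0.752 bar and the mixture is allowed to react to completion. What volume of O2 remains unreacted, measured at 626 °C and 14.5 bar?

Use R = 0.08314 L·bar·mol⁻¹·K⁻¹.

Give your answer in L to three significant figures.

n(H2) = PV/RT = (0.945 × 444) / (0.08314 × 274.25) = 18.40 mol
n(O2) = PV/RT = (0.752 × 1680) / (0.08314 × 924.15) = 16.44 mol
For 18.40 mol H2, stoichiometry requires (1/2) × 18.40 = 9.200 mol O2; 16.44 mol is available, so H2 is limiting.
n(O2) consumed = (1/2) × 18.40 = 9.200 mol; remaining = 16.44 − 9.200 = 7.240 mol
V(O2) = nRT/P = 7.240 × 0.08314 × 899.15 / 14.5 = 37.33 L

37.3 L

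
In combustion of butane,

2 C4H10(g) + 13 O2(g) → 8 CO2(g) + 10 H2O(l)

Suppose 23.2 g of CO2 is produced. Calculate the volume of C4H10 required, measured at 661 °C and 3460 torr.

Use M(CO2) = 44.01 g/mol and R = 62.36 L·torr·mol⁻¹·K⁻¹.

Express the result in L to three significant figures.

2.22 L

n(CO2) = 23.20 / 44.01 = 0.5272 mol
n(C4H10) = (2/8) × 0.5272 = 0.1318 mol
V = nRT/P = 0.1318 × 62.36 × 934.15 / 3460 = 2.219 L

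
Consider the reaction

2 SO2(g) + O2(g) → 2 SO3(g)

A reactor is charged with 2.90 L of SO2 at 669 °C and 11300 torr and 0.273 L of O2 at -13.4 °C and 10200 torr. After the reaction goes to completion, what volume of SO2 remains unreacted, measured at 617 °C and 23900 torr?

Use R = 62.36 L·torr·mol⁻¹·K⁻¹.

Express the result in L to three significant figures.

0.497 L

n(SO2) = PV/RT = (11300 × 2.90) / (62.36 × 942.15) = 0.5578 mol
n(O2) = PV/RT = (10200 × 0.273) / (62.36 × 259.75) = 0.1719 mol
For 0.5578 mol SO2, stoichiometry requires (1/2) × 0.5578 = 0.2789 mol O2; 0.1719 mol is available, so O2 is limiting.
n(SO2) consumed = (2/1) × 0.1719 = 0.3438 mol; remaining = 0.5578 − 0.3438 = 0.2140 mol
V(SO2) = nRT/P = 0.2140 × 62.36 × 890.15 / 23900 = 0.4970 L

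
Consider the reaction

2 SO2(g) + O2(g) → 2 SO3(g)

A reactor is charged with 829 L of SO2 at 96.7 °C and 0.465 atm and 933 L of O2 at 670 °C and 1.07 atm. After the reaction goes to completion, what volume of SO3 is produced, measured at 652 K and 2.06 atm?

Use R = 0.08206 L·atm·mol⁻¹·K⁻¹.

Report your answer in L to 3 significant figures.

n(SO2) = PV/RT = (0.465 × 829) / (0.08206 × 369.85) = 12.70 mol
n(O2) = PV/RT = (1.07 × 933) / (0.08206 × 943.15) = 12.90 mol
For 12.70 mol SO2, stoichiometry requires (1/2) × 12.70 = 6.350 mol O2; 12.90 mol is available, so SO2 is limiting.
n(SO3) = (2/2) × 12.70 = 12.70 mol
V(SO3) = nRT/P = 12.70 × 0.08206 × 652 / 2.06 = 329.8 L

330 L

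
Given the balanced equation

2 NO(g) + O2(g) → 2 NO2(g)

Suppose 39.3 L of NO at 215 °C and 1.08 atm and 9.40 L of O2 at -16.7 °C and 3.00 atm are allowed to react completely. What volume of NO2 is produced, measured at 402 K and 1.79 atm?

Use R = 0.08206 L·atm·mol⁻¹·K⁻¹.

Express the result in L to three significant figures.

19.5 L

n(NO) = PV/RT = (1.08 × 39.3) / (0.08206 × 488.15) = 1.060 mol
n(O2) = PV/RT = (3.00 × 9.40) / (0.08206 × 256.45) = 1.340 mol
For 1.060 mol NO, stoichiometry requires (1/2) × 1.060 = 0.5300 mol O2; 1.340 mol is available, so NO is limiting.
n(NO2) = (2/2) × 1.060 = 1.060 mol
V(NO2) = nRT/P = 1.060 × 0.08206 × 402 / 1.79 = 19.53 L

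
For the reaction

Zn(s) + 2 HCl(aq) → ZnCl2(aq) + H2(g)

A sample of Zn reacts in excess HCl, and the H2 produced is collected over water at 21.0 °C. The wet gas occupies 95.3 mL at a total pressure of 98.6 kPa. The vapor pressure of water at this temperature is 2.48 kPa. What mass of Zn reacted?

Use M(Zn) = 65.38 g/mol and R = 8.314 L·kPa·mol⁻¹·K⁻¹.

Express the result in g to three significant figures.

0.245 g

P(H2) = 98.6 − 2.48 = 96.12 kPa
n(H2) = PV/RT = (96.12 × 0.09530) / (8.314 × 294.15) = 0.003746 mol
n(Zn) = (1/1) × 0.003746 = 0.003746 mol
m(Zn) = 0.003746 × 65.38 = 0.2449 g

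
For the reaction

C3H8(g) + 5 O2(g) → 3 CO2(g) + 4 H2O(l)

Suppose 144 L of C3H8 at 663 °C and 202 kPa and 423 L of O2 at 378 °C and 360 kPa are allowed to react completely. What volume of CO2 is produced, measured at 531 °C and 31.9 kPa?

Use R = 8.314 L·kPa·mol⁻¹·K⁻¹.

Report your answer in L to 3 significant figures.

n(C3H8) = PV/RT = (202 × 144) / (8.314 × 936.15) = 3.737 mol
n(O2) = PV/RT = (360 × 423) / (8.314 × 651.15) = 28.13 mol
For 3.737 mol C3H8, stoichiometry requires (5/1) × 3.737 = 18.69 mol O2; 28.13 mol is available, so C3H8 is limiting.
n(CO2) = (3/1) × 3.737 = 11.21 mol
V(CO2) = nRT/P = 11.21 × 8.314 × 804.15 / 31.9 = 2349 L

2350 L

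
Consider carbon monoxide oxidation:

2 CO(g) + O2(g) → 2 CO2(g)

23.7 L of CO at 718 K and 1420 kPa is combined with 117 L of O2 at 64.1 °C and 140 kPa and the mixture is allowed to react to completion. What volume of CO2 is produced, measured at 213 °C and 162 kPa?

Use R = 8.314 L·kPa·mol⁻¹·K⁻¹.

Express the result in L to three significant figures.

141 L

n(CO) = PV/RT = (1420 × 23.7) / (8.314 × 718) = 5.638 mol
n(O2) = PV/RT = (140 × 117) / (8.314 × 337.25) = 5.842 mol
For 5.638 mol CO, stoichiometry requires (1/2) × 5.638 = 2.819 mol O2; 5.842 mol is available, so CO is limiting.
n(CO2) = (2/2) × 5.638 = 5.638 mol
V(CO2) = nRT/P = 5.638 × 8.314 × 486.15 / 162 = 140.7 L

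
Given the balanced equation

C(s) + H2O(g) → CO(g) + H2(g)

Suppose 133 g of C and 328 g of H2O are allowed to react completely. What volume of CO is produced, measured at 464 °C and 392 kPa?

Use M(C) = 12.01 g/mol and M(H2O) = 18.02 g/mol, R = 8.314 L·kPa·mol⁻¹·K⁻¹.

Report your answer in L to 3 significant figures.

n(C) = 133 / 12.01 = 11.07 mol
n(H2O) = 328 / 18.02 = 18.20 mol
For 11.07 mol C, stoichiometry requires (1/1) × 11.07 = 11.07 mol H2O; 18.20 mol is available, so C is limiting.
n(CO) = (1/1) × 11.07 = 11.07 mol
V(CO) = nRT/P = 11.07 × 8.314 × 737.15 / 392 = 173.1 L

173 L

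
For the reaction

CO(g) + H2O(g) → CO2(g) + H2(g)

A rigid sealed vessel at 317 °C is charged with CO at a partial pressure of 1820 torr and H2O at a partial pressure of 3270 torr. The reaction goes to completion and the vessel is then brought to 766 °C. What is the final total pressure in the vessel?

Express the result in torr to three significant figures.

At constant V, partial pressures at 317 °C are proportional to moles, so apply stoichiometry directly to pressures.
P(H2O) required for 1820 torr of CO = (1/1) × 1820 = 1820 torr; available 3270 torr, so CO is limiting.
P(H2O) remaining = 3270 − (1/1) × 1820 = 1450 torr
P(gaseous products) = (1+1)/1 × 1820 = 3640 torr
P_total at 317 °C = 1450 + 3640 = 5090 torr
Scaling to 766 °C: P = 5090 × 1039.15/590.15 = 8963 torr

8960 torr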